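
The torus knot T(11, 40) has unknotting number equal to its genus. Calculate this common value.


For a torus knot T(p,q), both the unknotting number and genus equal (p-1)(q-1)/2.
= (11-1)(40-1)/2
= 10*39/2
= 390/2 = 195

195


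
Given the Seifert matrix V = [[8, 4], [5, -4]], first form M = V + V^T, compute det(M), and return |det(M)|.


Step 1: Form V + V^T where V = [[8, 4], [5, -4]]
  V^T = [[8, 5], [4, -4]]
  V + V^T = [[16, 9], [9, -8]]
Step 2: det(V + V^T) = 16*(-8) - 9*9
  = -128 - 81 = -209
Step 3: Knot determinant = |det(V + V^T)| = |-209| = 209

209


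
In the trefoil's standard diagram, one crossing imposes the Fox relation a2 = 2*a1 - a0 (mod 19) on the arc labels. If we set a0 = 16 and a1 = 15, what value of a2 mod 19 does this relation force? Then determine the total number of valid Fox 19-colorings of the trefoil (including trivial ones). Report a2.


Step 1: Apply the given crossing relation 2*a1 - a0 - a2 = 0 (mod 19).
  a2 = 2*a1 - a0 mod 19
  a2 = 2*15 - 16 mod 19
  a2 = 30 - 16 mod 19
  a2 = 14 mod 19 = 14
Step 2: The trefoil has determinant 3.
  Number of Fox p-colorings (p prime) is p^2 if p = 3, else p.
  Since 19 does not divide 3, only trivial (constant) colorings exist.
  (So the trial a0 = 16, a1 = 15 with a0 != a1 does NOT extend to a valid coloring of the whole trefoil: the other two crossing relations require 3*(a1 - a0) = 0 (mod 19), which fails.)
  Total colorings = 19
Step 3: a2 = 14, total Fox 19-colorings = 19

14


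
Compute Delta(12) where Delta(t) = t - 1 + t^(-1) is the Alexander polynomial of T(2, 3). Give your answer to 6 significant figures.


Substituting t = 12 into Delta(t) = t - 1 + t^(-1):
Term values: (12) + (-1) + (0.0833333)
Sum = 11.08333333
Rounded to 6 significant figures: 11.0833

11.0833


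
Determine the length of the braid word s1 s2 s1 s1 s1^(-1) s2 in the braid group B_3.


The word length counts the number of generators (including inverses).
Listing each generator: s1, s2, s1, s1, s1^(-1), s2
There are 6 generators in this braid word.

6


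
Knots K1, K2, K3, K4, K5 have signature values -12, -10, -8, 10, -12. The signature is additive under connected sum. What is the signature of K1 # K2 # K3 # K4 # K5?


The signature is additive under connected sum.
signature(K1 # K2 # K3 # K4 # K5) = (-12) + (-10) + (-8) + (10) + (-12)
= -32

-32


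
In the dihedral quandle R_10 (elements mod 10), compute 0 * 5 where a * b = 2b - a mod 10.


0 * 5 = 2*5 - 0 mod 10
= 10 - 0 mod 10
= 10 mod 10 = 0

0


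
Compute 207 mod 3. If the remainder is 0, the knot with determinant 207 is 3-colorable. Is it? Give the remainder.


Step 1: A knot is p-colorable if and only if p divides its determinant.
Step 2: Compute 207 mod 3.
207 = 69 * 3 + 0
Step 3: 207 mod 3 = 0
Step 4: The knot is 3-colorable: yes

0


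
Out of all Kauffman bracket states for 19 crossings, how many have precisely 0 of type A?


We choose which 0 of 19 crossings get A-smoothings.
C(19, 0) = 19! / (0! * 19!)
= 1

1


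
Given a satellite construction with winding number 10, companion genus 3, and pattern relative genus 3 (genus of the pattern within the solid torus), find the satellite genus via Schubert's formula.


Schubert: g(satellite) = g_rel(pattern) + |winding| * g(companion),
where g_rel(pattern) is the genus of the pattern relative to the solid torus.
= 3 + 10 * 3
= 3 + 30 = 33

33


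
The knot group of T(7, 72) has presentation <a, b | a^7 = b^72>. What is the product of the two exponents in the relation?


The relation is a^7 = b^72.
Product of exponents = 7 * 72
= 504

504


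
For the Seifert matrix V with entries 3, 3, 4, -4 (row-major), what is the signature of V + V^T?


Step 1: V + V^T = [[6, 7], [7, -8]]
Step 2: trace = -2, det = -97
Step 3: Discriminant = (-2)^2 - 4*(-97) = 392
Step 4: Eigenvalues: 8.89949, -10.8995
Step 5: Signature = (# positive eigenvalues) - (# negative eigenvalues) = 0

0


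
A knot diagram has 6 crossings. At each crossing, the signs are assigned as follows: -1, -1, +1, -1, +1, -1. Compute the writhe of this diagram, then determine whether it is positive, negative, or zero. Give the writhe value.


Step 1: Count positive crossings (+1).
Positive crossings: 2
Step 2: Count negative crossings (-1).
Negative crossings: 4
Step 3: Writhe = (positive) - (negative)
w = 2 - 4 = -2
Step 4: |w| = 2, and w is negative

-2


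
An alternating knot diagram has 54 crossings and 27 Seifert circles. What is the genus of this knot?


For alternating knots, g = (c - s + 1)/2.
= (54 - 27 + 1)/2
= 28/2 = 14

14


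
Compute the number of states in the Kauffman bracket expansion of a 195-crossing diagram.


Each crossing contributes 2 choices (A-smoothing or B-smoothing).
Total states = 2^195 = 50216813883093446110686315385661331328818843555712276103168

50216813883093446110686315385661331328818843555712276103168


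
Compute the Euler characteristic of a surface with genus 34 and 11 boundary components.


chi = 2 - 2g - b
= 2 - 2*34 - 11
= 2 - 68 - 11 = -77

-77


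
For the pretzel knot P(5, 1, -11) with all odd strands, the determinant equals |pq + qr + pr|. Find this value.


Step 1: Compute pq + qr + pr.
pq = 5*1 = 5
qr = 1*(-11) = -11
pr = 5*(-11) = -55
pq + qr + pr = 5 + (-11) + (-55) = -61
Step 2: Take absolute value.
det(P(5,1,-11)) = |-61| = 61

61


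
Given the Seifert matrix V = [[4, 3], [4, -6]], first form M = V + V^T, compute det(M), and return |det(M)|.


Step 1: Form V + V^T where V = [[4, 3], [4, -6]]
  V^T = [[4, 4], [3, -6]]
  V + V^T = [[8, 7], [7, -12]]
Step 2: det(V + V^T) = 8*(-12) - 7*7
  = -96 - 49 = -145
Step 3: Knot determinant = |det(V + V^T)| = |-145| = 145

145


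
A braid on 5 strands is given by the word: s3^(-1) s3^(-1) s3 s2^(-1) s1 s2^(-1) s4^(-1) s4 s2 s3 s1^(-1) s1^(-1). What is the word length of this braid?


The word length counts the number of generators (including inverses).
Listing each generator: s3^(-1), s3^(-1), s3, s2^(-1), s1, s2^(-1), s4^(-1), s4, s2, s3, s1^(-1), s1^(-1)
There are 12 generators in this braid word.

12


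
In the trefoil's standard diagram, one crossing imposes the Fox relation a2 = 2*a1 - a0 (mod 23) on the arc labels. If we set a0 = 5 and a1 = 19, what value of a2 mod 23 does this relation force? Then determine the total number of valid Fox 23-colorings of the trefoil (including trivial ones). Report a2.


Step 1: Apply the given crossing relation 2*a1 - a0 - a2 = 0 (mod 23).
  a2 = 2*a1 - a0 mod 23
  a2 = 2*19 - 5 mod 23
  a2 = 38 - 5 mod 23
  a2 = 33 mod 23 = 10
Step 2: The trefoil has determinant 3.
  Number of Fox p-colorings (p prime) is p^2 if p = 3, else p.
  Since 23 does not divide 3, only trivial (constant) colorings exist.
  (So the trial a0 = 5, a1 = 19 with a0 != a1 does NOT extend to a valid coloring of the whole trefoil: the other two crossing relations require 3*(a1 - a0) = 0 (mod 23), which fails.)
  Total colorings = 23
Step 3: a2 = 10, total Fox 23-colorings = 23

10


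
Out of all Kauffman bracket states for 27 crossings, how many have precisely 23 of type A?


We choose which 23 of 27 crossings get A-smoothings.
C(27, 23) = 27! / (23! * 4!)
= 17550

17550


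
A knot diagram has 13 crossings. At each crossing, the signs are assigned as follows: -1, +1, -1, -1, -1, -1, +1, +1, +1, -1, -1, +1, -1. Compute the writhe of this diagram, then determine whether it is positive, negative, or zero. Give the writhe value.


Step 1: Count positive crossings (+1).
Positive crossings: 5
Step 2: Count negative crossings (-1).
Negative crossings: 8
Step 3: Writhe = (positive) - (negative)
w = 5 - 8 = -3
Step 4: |w| = 3, and w is negative

-3


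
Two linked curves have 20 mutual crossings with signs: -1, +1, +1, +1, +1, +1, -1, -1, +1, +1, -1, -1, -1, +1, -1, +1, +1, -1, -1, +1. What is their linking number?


Step 1: Count positive crossings: 11
Step 2: Count negative crossings: 9
Step 3: Sum of signs = 11 - 9 = 2
Step 4: Linking number = sum/2 = 2/2 = 1

1


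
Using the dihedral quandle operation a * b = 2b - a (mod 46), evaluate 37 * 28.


37 * 28 = 2*28 - 37 mod 46
= 56 - 37 mod 46
= 19 mod 46 = 19

19


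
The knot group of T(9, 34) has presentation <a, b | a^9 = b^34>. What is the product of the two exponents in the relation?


The relation is a^9 = b^34.
Product of exponents = 9 * 34
= 306

306


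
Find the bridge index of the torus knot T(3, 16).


The bridge number of T(p,q) is min(p,q).
min(3, 16) = 3

3


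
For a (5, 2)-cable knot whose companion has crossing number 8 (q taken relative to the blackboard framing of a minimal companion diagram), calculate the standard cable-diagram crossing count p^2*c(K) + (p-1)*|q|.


Step 1: Each of the c(K) crossings of the companion diagram becomes p*p = p^2 crossings among the p parallel strands, and each of the |q| twists s_1 s_2 ... s_(p-1) adds (p-1) crossings.
  Crossings = p^2 * c(K) + (p-1)*|q|
Step 2: = 5^2 * 8 + (5-1)*2
Step 3: = 25*8 + 4*2
Step 4: = 200 + 8 = 208

208


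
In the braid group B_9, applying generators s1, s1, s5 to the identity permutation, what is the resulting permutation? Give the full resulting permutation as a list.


Starting with identity [1, 2, 3, 4, 5, 6, 7, 8, 9].
Apply generators in sequence:
  After s1: [2, 1, 3, 4, 5, 6, 7, 8, 9]
  After s1: [1, 2, 3, 4, 5, 6, 7, 8, 9]
  After s5: [1, 2, 3, 4, 6, 5, 7, 8, 9]
Final permutation: [1, 2, 3, 4, 6, 5, 7, 8, 9]

[1, 2, 3, 4, 6, 5, 7, 8, 9]


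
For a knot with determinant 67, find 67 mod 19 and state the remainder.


Step 1: A knot is p-colorable if and only if p divides its determinant.
Step 2: Compute 67 mod 19.
67 = 3 * 19 + 10
Step 3: 67 mod 19 = 10
Step 4: The knot is 19-colorable: no

10


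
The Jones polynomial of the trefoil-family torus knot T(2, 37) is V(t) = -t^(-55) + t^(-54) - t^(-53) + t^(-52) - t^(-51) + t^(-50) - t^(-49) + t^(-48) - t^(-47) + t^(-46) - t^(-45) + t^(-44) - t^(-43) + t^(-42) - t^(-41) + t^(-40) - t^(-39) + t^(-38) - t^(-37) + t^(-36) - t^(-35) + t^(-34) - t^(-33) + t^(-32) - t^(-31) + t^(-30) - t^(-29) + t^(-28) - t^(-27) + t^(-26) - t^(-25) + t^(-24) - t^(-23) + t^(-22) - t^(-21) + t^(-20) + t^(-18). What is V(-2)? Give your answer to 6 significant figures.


Substituting t = -2 into V(t) = -t^(-55) + t^(-54) - t^(-53) + t^(-52) - t^(-51) + t^(-50) - t^(-49) + t^(-48) - t^(-47) + t^(-46) - t^(-45) + t^(-44) - t^(-43) + t^(-42) - t^(-41) + t^(-40) - t^(-39) + t^(-38) - t^(-37) + t^(-36) - t^(-35) + t^(-34) - t^(-33) + t^(-32) - t^(-31) + t^(-30) - t^(-29) + t^(-28) - t^(-27) + t^(-26) - t^(-25) + t^(-24) - t^(-23) + t^(-22) - t^(-21) + t^(-20) + t^(-18):
  (-)t^(-55) = 2.77556e-17
  (+)t^(-54) = 5.55112e-17
  (-)t^(-53) = 1.11022e-16
  (+)t^(-52) = 2.22045e-16
  (-)t^(-51) = 4.44089e-16
  (+)t^(-50) = 8.88178e-16
  (-)t^(-49) = 1.77636e-15
  (+)t^(-48) = 3.55271e-15
  (-)t^(-47) = 7.10543e-15
  (+)t^(-46) = 1.42109e-14
  (-)t^(-45) = 2.84217e-14
  (+)t^(-44) = 5.68434e-14
  (-)t^(-43) = 1.13687e-13
  (+)t^(-42) = 2.27374e-13
  (-)t^(-41) = 4.54747e-13
  (+)t^(-40) = 9.09495e-13
  (-)t^(-39) = 1.81899e-12
  (+)t^(-38) = 3.63798e-12
  (-)t^(-37) = 7.27596e-12
  (+)t^(-36) = 1.45519e-11
  (-)t^(-35) = 2.91038e-11
  (+)t^(-34) = 5.82077e-11
  (-)t^(-33) = 1.16415e-10
  (+)t^(-32) = 2.32831e-10
  (-)t^(-31) = 4.65661e-10
  (+)t^(-30) = 9.31323e-10
  (-)t^(-29) = 1.86265e-09
  (+)t^(-28) = 3.72529e-09
  (-)t^(-27) = 7.45058e-09
  (+)t^(-26) = 1.49012e-08
  (-)t^(-25) = 2.98023e-08
  (+)t^(-24) = 5.96046e-08
  (-)t^(-23) = 1.19209e-07
  (+)t^(-22) = 2.38419e-07
  (-)t^(-21) = 4.76837e-07
  (+)t^(-20) = 9.53674e-07
  (+)t^(-18) = 3.8147e-06
Sum = (2.77556e-17) + (5.55112e-17) + (1.11022e-16) + (2.22045e-16) + (4.44089e-16) + (8.88178e-16) + (1.77636e-15) + (3.55271e-15) + (7.10543e-15) + (1.42109e-14) + (2.84217e-14) + (5.68434e-14) + (1.13687e-13) + (2.27374e-13) + (4.54747e-13) + (9.09495e-13) + (1.81899e-12) + (3.63798e-12) + (7.27596e-12) + (1.45519e-11) + (2.91038e-11) + (5.82077e-11) + (1.16415e-10) + (2.32831e-10) + (4.65661e-10) + (9.31323e-10) + (1.86265e-09) + (3.72529e-09) + (7.45058e-09) + (1.49012e-08) + (2.98023e-08) + (5.96046e-08) + (1.19209e-07) + (2.38419e-07) + (4.76837e-07) + (9.53674e-07) + (3.8147e-06)
= 5.722045898e-06
Rounded to 6 significant figures: 5.72205e-06

5.72205e-06


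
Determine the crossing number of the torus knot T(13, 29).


For a torus knot T(p, q) with gcd(p,q)=1,
the crossing number is min(p*(q-1), q*(p-1)).
p*(q-1) = 13*28 = 364
q*(p-1) = 29*12 = 348
min(364, 348) = 348

348


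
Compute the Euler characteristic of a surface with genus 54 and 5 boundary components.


chi = 2 - 2g - b
= 2 - 2*54 - 5
= 2 - 108 - 5 = -111

-111


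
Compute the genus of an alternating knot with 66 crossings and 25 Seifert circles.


For alternating knots, g = (c - s + 1)/2.
= (66 - 25 + 1)/2
= 42/2 = 21

21


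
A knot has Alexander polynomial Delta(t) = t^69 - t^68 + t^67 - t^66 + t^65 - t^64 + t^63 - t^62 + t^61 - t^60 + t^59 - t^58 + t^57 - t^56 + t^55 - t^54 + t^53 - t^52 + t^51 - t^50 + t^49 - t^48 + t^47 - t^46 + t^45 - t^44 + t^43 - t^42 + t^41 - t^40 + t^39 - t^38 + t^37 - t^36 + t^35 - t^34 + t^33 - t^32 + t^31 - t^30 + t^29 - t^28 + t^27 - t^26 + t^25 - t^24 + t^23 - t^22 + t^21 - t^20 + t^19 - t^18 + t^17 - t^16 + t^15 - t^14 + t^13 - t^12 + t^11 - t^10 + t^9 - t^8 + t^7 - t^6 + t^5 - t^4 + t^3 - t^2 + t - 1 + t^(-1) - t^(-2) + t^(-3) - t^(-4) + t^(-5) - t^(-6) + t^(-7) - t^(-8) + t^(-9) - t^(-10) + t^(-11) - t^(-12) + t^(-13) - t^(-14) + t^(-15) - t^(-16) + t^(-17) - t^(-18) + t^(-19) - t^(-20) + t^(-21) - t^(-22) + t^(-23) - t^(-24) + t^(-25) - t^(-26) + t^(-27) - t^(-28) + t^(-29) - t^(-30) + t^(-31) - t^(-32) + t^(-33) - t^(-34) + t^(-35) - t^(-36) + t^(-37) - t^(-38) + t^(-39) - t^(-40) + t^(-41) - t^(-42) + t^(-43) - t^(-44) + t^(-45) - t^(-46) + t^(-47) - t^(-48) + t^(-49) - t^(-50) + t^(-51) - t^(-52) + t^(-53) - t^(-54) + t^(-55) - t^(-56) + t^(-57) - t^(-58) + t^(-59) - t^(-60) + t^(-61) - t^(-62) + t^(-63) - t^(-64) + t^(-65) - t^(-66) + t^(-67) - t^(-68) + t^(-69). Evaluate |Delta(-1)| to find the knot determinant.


Step 1: The polynomial has 139 terms with alternating signs, exponents from 69 down to -69.
Step 2: Substitute t = -1. The i-th term has coefficient (-1)^i and exponent (m-i),
  so its value is (-1)^i * (-1)^(m-i) = (-1)^m = -1 for every i.
Step 3: All 139 terms equal -1, so Delta(-1) = 139 * (-1) = -139
Step 4: |Delta(-1)| = 139

139


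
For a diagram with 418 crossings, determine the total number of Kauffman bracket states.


Each crossing contributes 2 choices (A-smoothing or B-smoothing).
Total states = 2^418 = 676921312041214565326761275425557544784286395355423968547480366360991530225982818124993751490268451683933401113623918903558144

676921312041214565326761275425557544784286395355423968547480366360991530225982818124993751490268451683933401113623918903558144


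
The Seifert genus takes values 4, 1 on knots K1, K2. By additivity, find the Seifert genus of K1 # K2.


The Seifert genus is additive under connected sum.
Seifert genus(K1 # K2) = (4) + (1)
= 5

5


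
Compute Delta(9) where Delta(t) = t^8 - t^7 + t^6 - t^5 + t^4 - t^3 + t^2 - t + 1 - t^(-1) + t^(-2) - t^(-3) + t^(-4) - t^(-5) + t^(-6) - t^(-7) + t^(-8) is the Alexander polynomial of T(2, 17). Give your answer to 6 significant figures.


Substituting t = 9 into Delta(t) = t^8 - t^7 + t^6 - t^5 + t^4 - t^3 + t^2 - t + 1 - t^(-1) + t^(-2) - t^(-3) + t^(-4) - t^(-5) + t^(-6) - t^(-7) + t^(-8):
Term values: (43046721) + (-4782969) + (531441) + (-59049) + (6561) + (-729) + (81) + (-9) + (1) + (-0.111111) + (0.0123457) + (-0.00137174) + (0.000152416) + (-1.69351e-05) + (1.88168e-06) + (-2.09075e-07) + (2.32306e-08)
Sum = 38742048.9
Rounded to 6 significant figures: 3.8742e+07

3.8742e+07


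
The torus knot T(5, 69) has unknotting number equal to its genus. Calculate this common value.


For a torus knot T(p,q), both the unknotting number and genus equal (p-1)(q-1)/2.
= (5-1)(69-1)/2
= 4*68/2
= 272/2 = 136

136


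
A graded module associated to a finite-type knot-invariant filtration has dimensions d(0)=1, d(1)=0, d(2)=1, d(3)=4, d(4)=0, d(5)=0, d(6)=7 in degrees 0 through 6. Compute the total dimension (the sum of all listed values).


Total dimension = d(0) + d(1) + ... + d(6)
= 1 + 0 + 1 + 4 + 0 + 0 + 7
= 13

13


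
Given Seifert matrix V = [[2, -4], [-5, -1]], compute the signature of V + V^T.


Step 1: V + V^T = [[4, -9], [-9, -2]]
Step 2: trace = 2, det = -89
Step 3: Discriminant = 2^2 - 4*(-89) = 360
Step 4: Eigenvalues: 10.4868, -8.48683
Step 5: Signature = (# positive eigenvalues) - (# negative eigenvalues) = 0

0


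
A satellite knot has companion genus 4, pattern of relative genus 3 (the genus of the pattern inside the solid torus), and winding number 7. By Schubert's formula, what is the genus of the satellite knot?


Schubert: g(satellite) = g_rel(pattern) + |winding| * g(companion),
where g_rel(pattern) is the genus of the pattern relative to the solid torus.
= 3 + 7 * 4
= 3 + 28 = 31

31


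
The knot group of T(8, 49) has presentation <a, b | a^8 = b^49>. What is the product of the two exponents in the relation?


The relation is a^8 = b^49.
Product of exponents = 8 * 49
= 392

392


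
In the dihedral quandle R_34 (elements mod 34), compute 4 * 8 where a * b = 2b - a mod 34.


4 * 8 = 2*8 - 4 mod 34
= 16 - 4 mod 34
= 12 mod 34 = 12

12


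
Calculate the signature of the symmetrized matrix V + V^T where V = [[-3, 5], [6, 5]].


Step 1: V + V^T = [[-6, 11], [11, 10]]
Step 2: trace = 4, det = -181
Step 3: Discriminant = 4^2 - 4*(-181) = 740
Step 4: Eigenvalues: 15.6015, -11.6015
Step 5: Signature = (# positive eigenvalues) - (# negative eigenvalues) = 0

0


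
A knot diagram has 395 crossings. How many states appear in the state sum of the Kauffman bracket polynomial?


Each crossing contributes 2 choices (A-smoothing or B-smoothing).
Total states = 2^395 = 80695308690215893426747474125094121072803306025913234775958104891895238188026287332176417290004307232371974124148359168

80695308690215893426747474125094121072803306025913234775958104891895238188026287332176417290004307232371974124148359168


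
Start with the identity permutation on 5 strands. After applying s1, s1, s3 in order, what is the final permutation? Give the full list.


Starting with identity [1, 2, 3, 4, 5].
Apply generators in sequence:
  After s1: [2, 1, 3, 4, 5]
  After s1: [1, 2, 3, 4, 5]
  After s3: [1, 2, 4, 3, 5]
Final permutation: [1, 2, 4, 3, 5]

[1, 2, 4, 3, 5]


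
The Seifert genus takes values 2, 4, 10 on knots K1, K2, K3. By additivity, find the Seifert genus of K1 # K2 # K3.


The Seifert genus is additive under connected sum.
Seifert genus(K1 # K2 # K3) = (2) + (4) + (10)
= 16

16


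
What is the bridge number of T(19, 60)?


The bridge number of T(p,q) is min(p,q).
min(19, 60) = 19

19


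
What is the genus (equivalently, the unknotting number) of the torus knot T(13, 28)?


For a torus knot T(p,q), both the unknotting number and genus equal (p-1)(q-1)/2.
= (13-1)(28-1)/2
= 12*27/2
= 324/2 = 162

162


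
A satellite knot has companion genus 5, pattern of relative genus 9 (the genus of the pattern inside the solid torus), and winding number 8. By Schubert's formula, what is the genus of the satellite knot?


Schubert: g(satellite) = g_rel(pattern) + |winding| * g(companion),
where g_rel(pattern) is the genus of the pattern relative to the solid torus.
= 9 + 8 * 5
= 9 + 40 = 49

49


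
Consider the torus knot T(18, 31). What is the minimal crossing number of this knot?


For a torus knot T(p, q) with gcd(p,q)=1,
the crossing number is min(p*(q-1), q*(p-1)).
p*(q-1) = 18*30 = 540
q*(p-1) = 31*17 = 527
min(540, 527) = 527

527


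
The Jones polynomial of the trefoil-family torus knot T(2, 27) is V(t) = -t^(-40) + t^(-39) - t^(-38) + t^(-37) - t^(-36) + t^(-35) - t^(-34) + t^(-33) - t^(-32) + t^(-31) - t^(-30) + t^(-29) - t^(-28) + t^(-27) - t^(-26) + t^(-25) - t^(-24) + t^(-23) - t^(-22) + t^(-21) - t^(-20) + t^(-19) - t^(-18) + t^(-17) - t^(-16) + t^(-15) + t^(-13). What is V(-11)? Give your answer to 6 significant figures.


Substituting t = -11 into V(t) = -t^(-40) + t^(-39) - t^(-38) + t^(-37) - t^(-36) + t^(-35) - t^(-34) + t^(-33) - t^(-32) + t^(-31) - t^(-30) + t^(-29) - t^(-28) + t^(-27) - t^(-26) + t^(-25) - t^(-24) + t^(-23) - t^(-22) + t^(-21) - t^(-20) + t^(-19) - t^(-18) + t^(-17) - t^(-16) + t^(-15) + t^(-13):
  (-)t^(-40) = -2.20949e-42
  (+)t^(-39) = -2.43044e-41
  (-)t^(-38) = -2.67349e-40
  (+)t^(-37) = -2.94083e-39
  (-)t^(-36) = -3.23492e-38
  (+)t^(-35) = -3.55841e-37
  (-)t^(-34) = -3.91425e-36
  (+)t^(-33) = -4.30568e-35
  (-)t^(-32) = -4.73624e-34
  (+)t^(-31) = -5.20987e-33
  (-)t^(-30) = -5.73086e-32
  (+)t^(-29) = -6.30394e-31
  (-)t^(-28) = -6.93433e-30
  (+)t^(-27) = -7.62777e-29
  (-)t^(-26) = -8.39055e-28
  (+)t^(-25) = -9.2296e-27
  (-)t^(-24) = -1.01526e-25
  (+)t^(-23) = -1.11678e-24
  (-)t^(-22) = -1.22846e-23
  (+)t^(-21) = -1.35131e-22
  (-)t^(-20) = -1.48644e-21
  (+)t^(-19) = -1.63508e-20
  (-)t^(-18) = -1.79859e-19
  (+)t^(-17) = -1.97845e-18
  (-)t^(-16) = -2.17629e-17
  (+)t^(-15) = -2.39392e-16
  (+)t^(-13) = -2.89664e-14
Sum = (-2.20949e-42) + (-2.43044e-41) + (-2.67349e-40) + (-2.94083e-39) + (-3.23492e-38) + (-3.55841e-37) + (-3.91425e-36) + (-4.30568e-35) + (-4.73624e-34) + (-5.20987e-33) + (-5.73086e-32) + (-6.30394e-31) + (-6.93433e-30) + (-7.62777e-29) + (-8.39055e-28) + (-9.2296e-27) + (-1.01526e-25) + (-1.11678e-24) + (-1.22846e-23) + (-1.35131e-22) + (-1.48644e-21) + (-1.63508e-20) + (-1.79859e-19) + (-1.97845e-18) + (-2.17629e-17) + (-2.39392e-16) + (-2.89664e-14)
= -2.922976923e-14
Rounded to 6 significant figures: -2.92298e-14

-2.92298e-14


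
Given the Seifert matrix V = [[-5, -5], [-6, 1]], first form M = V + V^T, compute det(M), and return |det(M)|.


Step 1: Form V + V^T where V = [[-5, -5], [-6, 1]]
  V^T = [[-5, -6], [-5, 1]]
  V + V^T = [[-10, -11], [-11, 2]]
Step 2: det(V + V^T) = (-10)*2 - (-11)*(-11)
  = -20 - 121 = -141
Step 3: Knot determinant = |det(V + V^T)| = |-141| = 141

141


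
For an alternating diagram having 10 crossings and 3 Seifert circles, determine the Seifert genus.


For alternating knots, g = (c - s + 1)/2.
= (10 - 3 + 1)/2
= 8/2 = 4

4


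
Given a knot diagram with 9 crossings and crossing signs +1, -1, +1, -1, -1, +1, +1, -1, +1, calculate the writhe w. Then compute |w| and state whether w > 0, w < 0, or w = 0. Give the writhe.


Step 1: Count positive crossings (+1).
Positive crossings: 5
Step 2: Count negative crossings (-1).
Negative crossings: 4
Step 3: Writhe = (positive) - (negative)
w = 5 - 4 = 1
Step 4: |w| = 1, and w is positive

1


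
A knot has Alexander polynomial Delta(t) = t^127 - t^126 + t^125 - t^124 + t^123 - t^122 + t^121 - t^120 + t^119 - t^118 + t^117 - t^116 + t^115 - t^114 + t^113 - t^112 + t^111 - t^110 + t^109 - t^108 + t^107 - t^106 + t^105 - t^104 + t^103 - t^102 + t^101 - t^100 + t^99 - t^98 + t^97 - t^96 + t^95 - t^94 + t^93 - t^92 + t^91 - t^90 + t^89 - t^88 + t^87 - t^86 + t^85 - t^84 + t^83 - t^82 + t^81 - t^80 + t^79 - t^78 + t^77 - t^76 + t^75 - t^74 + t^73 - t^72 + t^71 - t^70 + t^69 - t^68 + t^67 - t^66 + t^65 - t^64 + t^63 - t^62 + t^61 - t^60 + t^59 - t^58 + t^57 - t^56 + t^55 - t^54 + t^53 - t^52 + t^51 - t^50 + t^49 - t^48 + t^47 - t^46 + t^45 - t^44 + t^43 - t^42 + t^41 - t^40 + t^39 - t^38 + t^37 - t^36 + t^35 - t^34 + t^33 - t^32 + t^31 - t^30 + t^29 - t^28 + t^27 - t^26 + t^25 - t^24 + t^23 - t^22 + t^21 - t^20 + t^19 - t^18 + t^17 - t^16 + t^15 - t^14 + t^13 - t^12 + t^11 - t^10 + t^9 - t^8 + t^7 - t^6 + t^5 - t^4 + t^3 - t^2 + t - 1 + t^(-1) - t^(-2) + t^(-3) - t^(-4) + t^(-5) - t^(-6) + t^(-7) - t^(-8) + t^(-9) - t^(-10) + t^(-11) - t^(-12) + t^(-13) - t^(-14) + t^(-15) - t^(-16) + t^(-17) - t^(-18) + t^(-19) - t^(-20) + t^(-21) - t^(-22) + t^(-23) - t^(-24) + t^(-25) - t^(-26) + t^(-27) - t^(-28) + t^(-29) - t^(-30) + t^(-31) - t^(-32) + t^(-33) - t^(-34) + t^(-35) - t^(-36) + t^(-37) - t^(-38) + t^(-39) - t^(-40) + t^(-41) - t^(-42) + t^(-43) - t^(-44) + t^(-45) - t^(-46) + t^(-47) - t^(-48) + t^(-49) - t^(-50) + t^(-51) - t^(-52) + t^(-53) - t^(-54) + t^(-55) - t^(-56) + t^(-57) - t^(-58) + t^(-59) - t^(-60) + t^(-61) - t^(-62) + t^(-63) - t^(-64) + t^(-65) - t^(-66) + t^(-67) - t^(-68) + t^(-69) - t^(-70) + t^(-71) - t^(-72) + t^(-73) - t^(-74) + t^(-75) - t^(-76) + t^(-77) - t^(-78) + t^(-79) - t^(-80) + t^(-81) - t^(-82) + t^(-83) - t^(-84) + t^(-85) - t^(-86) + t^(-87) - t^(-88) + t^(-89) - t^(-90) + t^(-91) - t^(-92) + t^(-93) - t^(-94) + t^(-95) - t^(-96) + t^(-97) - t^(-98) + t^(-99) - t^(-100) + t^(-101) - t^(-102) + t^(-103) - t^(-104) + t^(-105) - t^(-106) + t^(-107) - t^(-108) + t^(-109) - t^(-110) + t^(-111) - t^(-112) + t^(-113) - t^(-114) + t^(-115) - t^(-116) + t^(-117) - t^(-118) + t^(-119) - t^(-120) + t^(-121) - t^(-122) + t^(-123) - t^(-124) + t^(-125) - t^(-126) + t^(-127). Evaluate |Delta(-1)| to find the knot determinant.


Step 1: The polynomial has 255 terms with alternating signs, exponents from 127 down to -127.
Step 2: Substitute t = -1. The i-th term has coefficient (-1)^i and exponent (m-i),
  so its value is (-1)^i * (-1)^(m-i) = (-1)^m = -1 for every i.
Step 3: All 255 terms equal -1, so Delta(-1) = 255 * (-1) = -255
Step 4: |Delta(-1)| = 255

255


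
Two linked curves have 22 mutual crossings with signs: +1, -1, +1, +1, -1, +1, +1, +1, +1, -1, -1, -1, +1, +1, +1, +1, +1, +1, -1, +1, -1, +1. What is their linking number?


Step 1: Count positive crossings: 15
Step 2: Count negative crossings: 7
Step 3: Sum of signs = 15 - 7 = 8
Step 4: Linking number = sum/2 = 8/2 = 4

4


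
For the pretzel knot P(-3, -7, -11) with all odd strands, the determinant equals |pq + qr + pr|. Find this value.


Step 1: Compute pq + qr + pr.
pq = (-3)*(-7) = 21
qr = (-7)*(-11) = 77
pr = (-3)*(-11) = 33
pq + qr + pr = 21 + 77 + 33 = 131
Step 2: Take absolute value.
det(P(-3,-7,-11)) = |131| = 131

131


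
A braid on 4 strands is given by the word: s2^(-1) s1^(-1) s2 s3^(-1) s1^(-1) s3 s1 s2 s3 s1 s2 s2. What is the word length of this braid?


The word length counts the number of generators (including inverses).
Listing each generator: s2^(-1), s1^(-1), s2, s3^(-1), s1^(-1), s3, s1, s2, s3, s1, s2, s2
There are 12 generators in this braid word.

12


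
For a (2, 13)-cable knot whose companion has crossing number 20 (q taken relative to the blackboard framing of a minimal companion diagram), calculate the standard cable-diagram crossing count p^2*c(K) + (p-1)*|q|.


Step 1: Each of the c(K) crossings of the companion diagram becomes p*p = p^2 crossings among the p parallel strands, and each of the |q| twists s_1 s_2 ... s_(p-1) adds (p-1) crossings.
  Crossings = p^2 * c(K) + (p-1)*|q|
Step 2: = 2^2 * 20 + (2-1)*13
Step 3: = 4*20 + 1*13
Step 4: = 80 + 13 = 93

93


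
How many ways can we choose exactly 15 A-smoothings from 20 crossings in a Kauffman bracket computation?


We choose which 15 of 20 crossings get A-smoothings.
C(20, 15) = 20! / (15! * 5!)
= 15504

15504


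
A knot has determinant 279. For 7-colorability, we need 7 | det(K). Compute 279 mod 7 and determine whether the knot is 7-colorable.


Step 1: A knot is p-colorable if and only if p divides its determinant.
Step 2: Compute 279 mod 7.
279 = 39 * 7 + 6
Step 3: 279 mod 7 = 6
Step 4: The knot is 7-colorable: no

6


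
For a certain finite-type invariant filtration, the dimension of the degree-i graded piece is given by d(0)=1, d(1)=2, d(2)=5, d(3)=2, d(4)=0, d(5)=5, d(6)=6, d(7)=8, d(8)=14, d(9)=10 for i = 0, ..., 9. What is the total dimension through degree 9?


Total dimension = d(0) + d(1) + ... + d(9)
= 1 + 2 + 5 + 2 + 0 + 5 + 6 + 8 + 14 + 10
= 53

53


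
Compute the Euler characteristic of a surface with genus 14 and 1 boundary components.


chi = 2 - 2g - b
= 2 - 2*14 - 1
= 2 - 28 - 1 = -27

-27


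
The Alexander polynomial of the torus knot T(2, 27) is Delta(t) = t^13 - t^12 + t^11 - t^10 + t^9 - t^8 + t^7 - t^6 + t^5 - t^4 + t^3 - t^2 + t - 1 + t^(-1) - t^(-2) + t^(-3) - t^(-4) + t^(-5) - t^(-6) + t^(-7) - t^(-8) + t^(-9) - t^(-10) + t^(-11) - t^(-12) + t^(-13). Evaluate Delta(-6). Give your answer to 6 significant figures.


Substituting t = -6 into Delta(t) = t^13 - t^12 + t^11 - t^10 + t^9 - t^8 + t^7 - t^6 + t^5 - t^4 + t^3 - t^2 + t - 1 + t^(-1) - t^(-2) + t^(-3) - t^(-4) + t^(-5) - t^(-6) + t^(-7) - t^(-8) + t^(-9) - t^(-10) + t^(-11) - t^(-12) + t^(-13):
Term values: (-13060694016) + (-2176782336) + (-362797056) + (-60466176) + (-10077696) + (-1679616) + (-279936) + (-46656) + (-7776) + (-1296) + (-216) + (-36) + (-6) + (-1) + (-0.166667) + (-0.0277778) + (-0.00462963) + (-0.000771605) + (-0.000128601) + (-2.14335e-05) + (-3.57225e-06) + (-5.95374e-07) + (-9.9229e-08) + (-1.65382e-08) + (-2.75636e-09) + (-4.59394e-10) + (-7.65656e-11)
Sum = -1.567283282e+10
Rounded to 6 significant figures: -1.56728e+10

-1.56728e+10


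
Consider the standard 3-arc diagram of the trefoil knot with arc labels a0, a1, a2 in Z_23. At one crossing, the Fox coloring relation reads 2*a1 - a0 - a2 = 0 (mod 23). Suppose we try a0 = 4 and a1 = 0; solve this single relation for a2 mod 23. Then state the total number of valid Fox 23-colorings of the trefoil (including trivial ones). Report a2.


Step 1: Apply the given crossing relation 2*a1 - a0 - a2 = 0 (mod 23).
  a2 = 2*a1 - a0 mod 23
  a2 = 2*0 - 4 mod 23
  a2 = 0 - 4 mod 23
  a2 = -4 mod 23 = 19
Step 2: The trefoil has determinant 3.
  Number of Fox p-colorings (p prime) is p^2 if p = 3, else p.
  Since 23 does not divide 3, only trivial (constant) colorings exist.
  (So the trial a0 = 4, a1 = 0 with a0 != a1 does NOT extend to a valid coloring of the whole trefoil: the other two crossing relations require 3*(a1 - a0) = 0 (mod 23), which fails.)
  Total colorings = 23
Step 3: a2 = 19, total Fox 23-colorings = 23

19


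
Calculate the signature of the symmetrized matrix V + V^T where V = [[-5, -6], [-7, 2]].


Step 1: V + V^T = [[-10, -13], [-13, 4]]
Step 2: trace = -6, det = -209
Step 3: Discriminant = (-6)^2 - 4*(-209) = 872
Step 4: Eigenvalues: 11.7648, -17.7648
Step 5: Signature = (# positive eigenvalues) - (# negative eigenvalues) = 0

0


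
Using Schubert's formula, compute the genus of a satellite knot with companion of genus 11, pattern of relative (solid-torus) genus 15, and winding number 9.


Schubert: g(satellite) = g_rel(pattern) + |winding| * g(companion),
where g_rel(pattern) is the genus of the pattern relative to the solid torus.
= 15 + 9 * 11
= 15 + 99 = 114

114


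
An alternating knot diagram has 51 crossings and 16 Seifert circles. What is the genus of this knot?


For alternating knots, g = (c - s + 1)/2.
= (51 - 16 + 1)/2
= 36/2 = 18

18


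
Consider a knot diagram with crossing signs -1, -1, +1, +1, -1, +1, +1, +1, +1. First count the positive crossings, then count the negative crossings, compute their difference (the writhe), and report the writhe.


Step 1: Count positive crossings (+1).
Positive crossings: 6
Step 2: Count negative crossings (-1).
Negative crossings: 3
Step 3: Writhe = (positive) - (negative)
w = 6 - 3 = 3
Step 4: |w| = 3, and w is positive

3


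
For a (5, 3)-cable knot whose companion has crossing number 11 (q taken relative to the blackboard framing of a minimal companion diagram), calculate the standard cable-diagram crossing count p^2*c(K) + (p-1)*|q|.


Step 1: Each of the c(K) crossings of the companion diagram becomes p*p = p^2 crossings among the p parallel strands, and each of the |q| twists s_1 s_2 ... s_(p-1) adds (p-1) crossings.
  Crossings = p^2 * c(K) + (p-1)*|q|
Step 2: = 5^2 * 11 + (5-1)*3
Step 3: = 25*11 + 4*3
Step 4: = 275 + 12 = 287

287


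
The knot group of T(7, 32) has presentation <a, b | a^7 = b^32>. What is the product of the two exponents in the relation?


The relation is a^7 = b^32.
Product of exponents = 7 * 32
= 224

224


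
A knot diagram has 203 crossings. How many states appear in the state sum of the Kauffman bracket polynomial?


Each crossing contributes 2 choices (A-smoothing or B-smoothing).
Total states = 2^203 = 12855504354071922204335696738729300820177623950262342682411008

12855504354071922204335696738729300820177623950262342682411008


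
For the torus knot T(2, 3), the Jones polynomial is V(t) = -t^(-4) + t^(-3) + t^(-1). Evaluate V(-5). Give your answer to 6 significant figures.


Substituting t = -5 into V(t) = -t^(-4) + t^(-3) + t^(-1):
  (-)t^(-4) = -0.0016
  (+)t^(-3) = -0.008
  (+)t^(-1) = -0.2
Sum = (-0.0016) + (-0.008) + (-0.2)
= -0.2096
Rounded to 6 significant figures: -0.2096

-0.2096


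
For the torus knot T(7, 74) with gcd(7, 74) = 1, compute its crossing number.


For a torus knot T(p, q) with gcd(p,q)=1,
the crossing number is min(p*(q-1), q*(p-1)).
p*(q-1) = 7*73 = 511
q*(p-1) = 74*6 = 444
min(511, 444) = 444

444


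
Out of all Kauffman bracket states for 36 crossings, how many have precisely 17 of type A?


We choose which 17 of 36 crossings get A-smoothings.
C(36, 17) = 36! / (17! * 19!)
= 8597496600

8597496600


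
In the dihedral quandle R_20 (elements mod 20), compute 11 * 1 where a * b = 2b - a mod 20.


11 * 1 = 2*1 - 11 mod 20
= 2 - 11 mod 20
= -9 mod 20 = 11

11


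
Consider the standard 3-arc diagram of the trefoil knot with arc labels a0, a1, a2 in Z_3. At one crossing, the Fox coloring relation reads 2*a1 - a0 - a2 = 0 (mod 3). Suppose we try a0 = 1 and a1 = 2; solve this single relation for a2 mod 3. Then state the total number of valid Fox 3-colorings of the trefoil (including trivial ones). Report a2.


Step 1: Apply the given crossing relation 2*a1 - a0 - a2 = 0 (mod 3).
  a2 = 2*a1 - a0 mod 3
  a2 = 2*2 - 1 mod 3
  a2 = 4 - 1 mod 3
  a2 = 3 mod 3 = 0
Step 2: The trefoil has determinant 3.
  Number of Fox p-colorings (p prime) is p^2 if p = 3, else p.
  Since p = 3 divides det = 3, the trefoil is 3-colorable.
  (Indeed for p = 3 any choice of a0, a1 extends to a valid coloring; the trial (a0, a1, a2) = (1, 2, 0) satisfies all three crossing relations.)
  Total colorings = 3^2 = 9
Step 3: a2 = 0, total Fox 3-colorings = 9

0


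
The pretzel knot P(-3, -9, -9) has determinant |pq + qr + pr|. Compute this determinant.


Step 1: Compute pq + qr + pr.
pq = (-3)*(-9) = 27
qr = (-9)*(-9) = 81
pr = (-3)*(-9) = 27
pq + qr + pr = 27 + 81 + 27 = 135
Step 2: Take absolute value.
det(P(-3,-9,-9)) = |135| = 135

135


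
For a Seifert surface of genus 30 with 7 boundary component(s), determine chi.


chi = 2 - 2g - b
= 2 - 2*30 - 7
= 2 - 60 - 7 = -65

-65


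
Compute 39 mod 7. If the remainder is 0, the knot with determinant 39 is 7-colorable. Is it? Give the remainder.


Step 1: A knot is p-colorable if and only if p divides its determinant.
Step 2: Compute 39 mod 7.
39 = 5 * 7 + 4
Step 3: 39 mod 7 = 4
Step 4: The knot is 7-colorable: no

4


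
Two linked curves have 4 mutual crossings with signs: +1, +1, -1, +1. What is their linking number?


Step 1: Count positive crossings: 3
Step 2: Count negative crossings: 1
Step 3: Sum of signs = 3 - 1 = 2
Step 4: Linking number = sum/2 = 2/2 = 1

1


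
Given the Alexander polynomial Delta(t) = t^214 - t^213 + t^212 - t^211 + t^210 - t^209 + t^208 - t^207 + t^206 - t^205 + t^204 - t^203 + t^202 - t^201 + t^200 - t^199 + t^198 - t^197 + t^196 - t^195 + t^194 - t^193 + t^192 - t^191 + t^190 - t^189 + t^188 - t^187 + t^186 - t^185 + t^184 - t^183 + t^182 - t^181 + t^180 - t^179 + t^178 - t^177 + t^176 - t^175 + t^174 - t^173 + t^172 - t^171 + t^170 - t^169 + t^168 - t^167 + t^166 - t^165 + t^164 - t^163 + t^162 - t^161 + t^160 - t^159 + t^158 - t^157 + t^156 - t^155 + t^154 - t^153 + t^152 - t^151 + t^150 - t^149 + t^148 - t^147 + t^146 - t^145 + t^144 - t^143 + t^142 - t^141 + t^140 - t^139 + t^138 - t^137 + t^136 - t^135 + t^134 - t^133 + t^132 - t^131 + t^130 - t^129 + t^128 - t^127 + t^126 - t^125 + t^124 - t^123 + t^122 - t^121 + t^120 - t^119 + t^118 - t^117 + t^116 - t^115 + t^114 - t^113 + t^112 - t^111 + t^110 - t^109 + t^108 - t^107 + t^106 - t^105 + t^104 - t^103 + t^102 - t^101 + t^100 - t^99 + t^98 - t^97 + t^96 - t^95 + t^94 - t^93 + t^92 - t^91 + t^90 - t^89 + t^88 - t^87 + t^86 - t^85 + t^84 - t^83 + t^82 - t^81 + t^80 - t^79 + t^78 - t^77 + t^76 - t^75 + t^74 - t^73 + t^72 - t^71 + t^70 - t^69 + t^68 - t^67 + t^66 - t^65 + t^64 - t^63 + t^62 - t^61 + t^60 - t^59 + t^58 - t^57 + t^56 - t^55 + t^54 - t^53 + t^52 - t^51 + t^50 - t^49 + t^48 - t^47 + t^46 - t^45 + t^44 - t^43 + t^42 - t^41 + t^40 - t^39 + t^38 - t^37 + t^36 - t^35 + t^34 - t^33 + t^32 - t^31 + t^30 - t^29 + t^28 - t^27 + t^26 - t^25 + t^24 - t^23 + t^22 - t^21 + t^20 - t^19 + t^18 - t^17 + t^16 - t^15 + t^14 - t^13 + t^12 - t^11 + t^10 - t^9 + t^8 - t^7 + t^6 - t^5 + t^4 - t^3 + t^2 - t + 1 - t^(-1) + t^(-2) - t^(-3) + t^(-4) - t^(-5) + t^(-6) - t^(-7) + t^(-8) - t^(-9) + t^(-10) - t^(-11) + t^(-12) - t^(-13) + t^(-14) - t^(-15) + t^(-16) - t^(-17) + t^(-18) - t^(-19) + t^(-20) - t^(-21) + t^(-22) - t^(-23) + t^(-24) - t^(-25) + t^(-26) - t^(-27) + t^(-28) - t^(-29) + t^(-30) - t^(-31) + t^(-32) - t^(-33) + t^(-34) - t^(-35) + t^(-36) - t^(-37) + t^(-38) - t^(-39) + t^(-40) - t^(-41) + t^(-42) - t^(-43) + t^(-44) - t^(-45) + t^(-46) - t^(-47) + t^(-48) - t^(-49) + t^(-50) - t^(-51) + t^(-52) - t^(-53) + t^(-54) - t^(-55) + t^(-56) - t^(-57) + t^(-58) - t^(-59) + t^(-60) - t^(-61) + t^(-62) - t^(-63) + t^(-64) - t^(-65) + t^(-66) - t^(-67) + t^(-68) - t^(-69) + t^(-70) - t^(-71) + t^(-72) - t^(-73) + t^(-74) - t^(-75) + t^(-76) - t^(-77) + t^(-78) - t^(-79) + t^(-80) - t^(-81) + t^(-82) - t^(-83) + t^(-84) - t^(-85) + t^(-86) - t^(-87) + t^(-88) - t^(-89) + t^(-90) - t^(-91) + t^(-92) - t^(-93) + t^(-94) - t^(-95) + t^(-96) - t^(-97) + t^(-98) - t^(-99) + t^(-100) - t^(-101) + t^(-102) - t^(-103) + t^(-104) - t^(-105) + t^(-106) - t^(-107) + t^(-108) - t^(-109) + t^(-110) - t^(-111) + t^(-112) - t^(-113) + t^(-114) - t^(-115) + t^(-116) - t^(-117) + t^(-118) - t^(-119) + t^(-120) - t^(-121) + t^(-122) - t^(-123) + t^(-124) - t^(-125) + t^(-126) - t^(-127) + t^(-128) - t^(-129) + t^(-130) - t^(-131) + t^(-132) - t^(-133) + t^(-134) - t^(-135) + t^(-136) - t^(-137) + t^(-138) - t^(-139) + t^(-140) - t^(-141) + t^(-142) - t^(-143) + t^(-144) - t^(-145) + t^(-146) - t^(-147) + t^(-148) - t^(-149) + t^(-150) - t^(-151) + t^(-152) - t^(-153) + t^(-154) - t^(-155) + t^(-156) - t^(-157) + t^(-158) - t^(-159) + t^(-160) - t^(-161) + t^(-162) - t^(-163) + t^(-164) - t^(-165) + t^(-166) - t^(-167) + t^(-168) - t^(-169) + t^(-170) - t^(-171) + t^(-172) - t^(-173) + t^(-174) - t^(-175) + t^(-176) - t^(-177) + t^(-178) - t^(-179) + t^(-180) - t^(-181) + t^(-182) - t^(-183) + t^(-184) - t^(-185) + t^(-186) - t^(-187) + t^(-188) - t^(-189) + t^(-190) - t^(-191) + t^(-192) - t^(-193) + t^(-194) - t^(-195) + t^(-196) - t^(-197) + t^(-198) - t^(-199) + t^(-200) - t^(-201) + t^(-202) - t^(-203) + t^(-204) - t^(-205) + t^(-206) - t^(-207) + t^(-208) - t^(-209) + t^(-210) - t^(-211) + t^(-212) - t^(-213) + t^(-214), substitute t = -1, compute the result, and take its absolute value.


Step 1: The polynomial has 429 terms with alternating signs, exponents from 214 down to -214.
Step 2: Substitute t = -1. The i-th term has coefficient (-1)^i and exponent (m-i),
  so its value is (-1)^i * (-1)^(m-i) = (-1)^m = 1 for every i.
Step 3: All 429 terms equal 1, so Delta(-1) = 429 * (1) = 429
Step 4: |Delta(-1)| = 429

429


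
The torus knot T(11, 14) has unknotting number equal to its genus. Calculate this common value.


For a torus knot T(p,q), both the unknotting number and genus equal (p-1)(q-1)/2.
= (11-1)(14-1)/2
= 10*13/2
= 130/2 = 65

65


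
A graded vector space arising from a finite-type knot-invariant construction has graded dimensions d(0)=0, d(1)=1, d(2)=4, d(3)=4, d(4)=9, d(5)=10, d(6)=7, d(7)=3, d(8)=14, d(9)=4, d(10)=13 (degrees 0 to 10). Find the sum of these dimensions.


Total dimension = d(0) + d(1) + ... + d(10)
= 0 + 1 + 4 + 4 + 9 + 10 + 7 + 3 + 14 + 4 + 13
= 69

69


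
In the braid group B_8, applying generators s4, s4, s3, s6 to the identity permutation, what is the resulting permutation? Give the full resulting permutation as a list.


Starting with identity [1, 2, 3, 4, 5, 6, 7, 8].
Apply generators in sequence:
  After s4: [1, 2, 3, 5, 4, 6, 7, 8]
  After s4: [1, 2, 3, 4, 5, 6, 7, 8]
  After s3: [1, 2, 4, 3, 5, 6, 7, 8]
  After s6: [1, 2, 4, 3, 5, 7, 6, 8]
Final permutation: [1, 2, 4, 3, 5, 7, 6, 8]

[1, 2, 4, 3, 5, 7, 6, 8]
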